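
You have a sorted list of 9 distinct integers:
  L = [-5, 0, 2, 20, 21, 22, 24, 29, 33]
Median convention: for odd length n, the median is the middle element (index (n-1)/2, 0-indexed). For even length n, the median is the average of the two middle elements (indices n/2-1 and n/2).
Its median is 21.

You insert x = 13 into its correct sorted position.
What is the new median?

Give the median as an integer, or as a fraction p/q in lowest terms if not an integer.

Old list (sorted, length 9): [-5, 0, 2, 20, 21, 22, 24, 29, 33]
Old median = 21
Insert x = 13
Old length odd (9). Middle was index 4 = 21.
New length even (10). New median = avg of two middle elements.
x = 13: 3 elements are < x, 6 elements are > x.
New sorted list: [-5, 0, 2, 13, 20, 21, 22, 24, 29, 33]
New median = 41/2

Answer: 41/2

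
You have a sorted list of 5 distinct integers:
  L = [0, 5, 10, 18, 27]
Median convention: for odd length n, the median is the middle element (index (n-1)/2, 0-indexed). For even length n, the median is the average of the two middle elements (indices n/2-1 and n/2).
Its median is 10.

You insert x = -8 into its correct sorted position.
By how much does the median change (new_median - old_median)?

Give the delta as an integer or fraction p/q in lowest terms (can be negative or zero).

Answer: -5/2

Derivation:
Old median = 10
After inserting x = -8: new sorted = [-8, 0, 5, 10, 18, 27]
New median = 15/2
Delta = 15/2 - 10 = -5/2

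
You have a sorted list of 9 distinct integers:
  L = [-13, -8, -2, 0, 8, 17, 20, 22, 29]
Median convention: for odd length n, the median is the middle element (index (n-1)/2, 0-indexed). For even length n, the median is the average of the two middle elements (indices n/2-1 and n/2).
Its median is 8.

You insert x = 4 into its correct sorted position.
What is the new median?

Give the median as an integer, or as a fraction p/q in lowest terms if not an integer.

Answer: 6

Derivation:
Old list (sorted, length 9): [-13, -8, -2, 0, 8, 17, 20, 22, 29]
Old median = 8
Insert x = 4
Old length odd (9). Middle was index 4 = 8.
New length even (10). New median = avg of two middle elements.
x = 4: 4 elements are < x, 5 elements are > x.
New sorted list: [-13, -8, -2, 0, 4, 8, 17, 20, 22, 29]
New median = 6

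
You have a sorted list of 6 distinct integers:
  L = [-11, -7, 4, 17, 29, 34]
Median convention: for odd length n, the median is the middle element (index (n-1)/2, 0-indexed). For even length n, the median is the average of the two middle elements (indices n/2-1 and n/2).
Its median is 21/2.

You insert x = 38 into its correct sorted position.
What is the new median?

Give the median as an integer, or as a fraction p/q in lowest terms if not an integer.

Old list (sorted, length 6): [-11, -7, 4, 17, 29, 34]
Old median = 21/2
Insert x = 38
Old length even (6). Middle pair: indices 2,3 = 4,17.
New length odd (7). New median = single middle element.
x = 38: 6 elements are < x, 0 elements are > x.
New sorted list: [-11, -7, 4, 17, 29, 34, 38]
New median = 17

Answer: 17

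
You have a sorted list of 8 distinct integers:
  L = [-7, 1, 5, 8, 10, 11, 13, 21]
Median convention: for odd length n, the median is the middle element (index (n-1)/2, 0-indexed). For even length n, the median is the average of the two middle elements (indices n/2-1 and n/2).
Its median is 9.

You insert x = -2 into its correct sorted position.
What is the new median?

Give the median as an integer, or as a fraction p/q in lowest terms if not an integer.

Old list (sorted, length 8): [-7, 1, 5, 8, 10, 11, 13, 21]
Old median = 9
Insert x = -2
Old length even (8). Middle pair: indices 3,4 = 8,10.
New length odd (9). New median = single middle element.
x = -2: 1 elements are < x, 7 elements are > x.
New sorted list: [-7, -2, 1, 5, 8, 10, 11, 13, 21]
New median = 8

Answer: 8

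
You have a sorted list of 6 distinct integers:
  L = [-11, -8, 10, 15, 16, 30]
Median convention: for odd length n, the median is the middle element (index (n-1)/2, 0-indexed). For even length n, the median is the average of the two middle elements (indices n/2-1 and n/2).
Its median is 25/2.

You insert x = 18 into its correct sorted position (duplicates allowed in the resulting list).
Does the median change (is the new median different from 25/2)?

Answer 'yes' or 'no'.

Old median = 25/2
Insert x = 18
New median = 15
Changed? yes

Answer: yes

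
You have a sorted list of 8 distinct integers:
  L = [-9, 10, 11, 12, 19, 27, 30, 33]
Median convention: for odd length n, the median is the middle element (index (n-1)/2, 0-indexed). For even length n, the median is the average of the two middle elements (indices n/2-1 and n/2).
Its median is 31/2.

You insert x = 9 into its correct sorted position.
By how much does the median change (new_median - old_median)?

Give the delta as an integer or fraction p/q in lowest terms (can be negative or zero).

Old median = 31/2
After inserting x = 9: new sorted = [-9, 9, 10, 11, 12, 19, 27, 30, 33]
New median = 12
Delta = 12 - 31/2 = -7/2

Answer: -7/2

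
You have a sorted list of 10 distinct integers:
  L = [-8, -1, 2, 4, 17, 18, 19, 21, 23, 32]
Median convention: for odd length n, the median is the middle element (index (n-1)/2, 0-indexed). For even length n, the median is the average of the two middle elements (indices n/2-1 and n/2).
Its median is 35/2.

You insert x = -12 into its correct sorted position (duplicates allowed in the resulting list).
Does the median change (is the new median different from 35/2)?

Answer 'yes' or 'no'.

Old median = 35/2
Insert x = -12
New median = 17
Changed? yes

Answer: yes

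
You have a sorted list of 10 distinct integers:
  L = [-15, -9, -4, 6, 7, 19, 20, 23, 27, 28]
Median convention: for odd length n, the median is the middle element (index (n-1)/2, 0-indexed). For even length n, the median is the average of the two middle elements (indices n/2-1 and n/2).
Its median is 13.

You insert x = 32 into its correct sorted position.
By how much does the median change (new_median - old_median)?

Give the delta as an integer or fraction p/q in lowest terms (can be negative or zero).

Answer: 6

Derivation:
Old median = 13
After inserting x = 32: new sorted = [-15, -9, -4, 6, 7, 19, 20, 23, 27, 28, 32]
New median = 19
Delta = 19 - 13 = 6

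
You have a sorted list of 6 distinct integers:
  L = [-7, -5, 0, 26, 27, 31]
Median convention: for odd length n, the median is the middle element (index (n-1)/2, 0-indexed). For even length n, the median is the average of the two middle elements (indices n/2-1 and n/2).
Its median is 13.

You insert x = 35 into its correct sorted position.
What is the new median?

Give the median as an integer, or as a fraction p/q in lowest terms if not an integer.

Old list (sorted, length 6): [-7, -5, 0, 26, 27, 31]
Old median = 13
Insert x = 35
Old length even (6). Middle pair: indices 2,3 = 0,26.
New length odd (7). New median = single middle element.
x = 35: 6 elements are < x, 0 elements are > x.
New sorted list: [-7, -5, 0, 26, 27, 31, 35]
New median = 26

Answer: 26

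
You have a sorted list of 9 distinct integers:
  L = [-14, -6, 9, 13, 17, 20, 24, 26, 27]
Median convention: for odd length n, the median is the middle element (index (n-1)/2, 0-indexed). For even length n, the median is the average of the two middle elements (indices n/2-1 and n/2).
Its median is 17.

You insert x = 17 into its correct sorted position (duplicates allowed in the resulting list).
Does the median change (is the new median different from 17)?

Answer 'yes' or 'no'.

Answer: no

Derivation:
Old median = 17
Insert x = 17
New median = 17
Changed? no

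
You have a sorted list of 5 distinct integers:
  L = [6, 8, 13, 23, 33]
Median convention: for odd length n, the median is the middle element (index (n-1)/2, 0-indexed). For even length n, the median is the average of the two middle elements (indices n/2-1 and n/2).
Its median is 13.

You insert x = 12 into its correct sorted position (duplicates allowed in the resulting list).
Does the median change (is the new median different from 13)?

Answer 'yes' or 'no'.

Answer: yes

Derivation:
Old median = 13
Insert x = 12
New median = 25/2
Changed? yes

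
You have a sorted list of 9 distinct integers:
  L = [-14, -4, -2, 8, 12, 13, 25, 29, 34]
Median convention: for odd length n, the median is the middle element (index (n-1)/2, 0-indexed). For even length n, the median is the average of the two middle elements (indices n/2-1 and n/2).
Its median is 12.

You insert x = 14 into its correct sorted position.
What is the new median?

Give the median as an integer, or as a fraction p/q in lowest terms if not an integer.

Answer: 25/2

Derivation:
Old list (sorted, length 9): [-14, -4, -2, 8, 12, 13, 25, 29, 34]
Old median = 12
Insert x = 14
Old length odd (9). Middle was index 4 = 12.
New length even (10). New median = avg of two middle elements.
x = 14: 6 elements are < x, 3 elements are > x.
New sorted list: [-14, -4, -2, 8, 12, 13, 14, 25, 29, 34]
New median = 25/2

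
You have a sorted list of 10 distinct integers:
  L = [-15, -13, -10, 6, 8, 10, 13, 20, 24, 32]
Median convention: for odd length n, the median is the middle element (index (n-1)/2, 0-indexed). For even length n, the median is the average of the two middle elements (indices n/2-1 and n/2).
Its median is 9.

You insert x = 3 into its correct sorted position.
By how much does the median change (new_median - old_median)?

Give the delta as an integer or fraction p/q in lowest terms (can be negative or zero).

Answer: -1

Derivation:
Old median = 9
After inserting x = 3: new sorted = [-15, -13, -10, 3, 6, 8, 10, 13, 20, 24, 32]
New median = 8
Delta = 8 - 9 = -1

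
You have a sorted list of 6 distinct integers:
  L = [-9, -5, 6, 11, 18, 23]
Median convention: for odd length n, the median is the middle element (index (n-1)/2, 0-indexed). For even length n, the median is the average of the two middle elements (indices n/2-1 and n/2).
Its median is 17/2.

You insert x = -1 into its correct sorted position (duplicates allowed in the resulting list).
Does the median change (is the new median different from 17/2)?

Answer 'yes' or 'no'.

Old median = 17/2
Insert x = -1
New median = 6
Changed? yes

Answer: yes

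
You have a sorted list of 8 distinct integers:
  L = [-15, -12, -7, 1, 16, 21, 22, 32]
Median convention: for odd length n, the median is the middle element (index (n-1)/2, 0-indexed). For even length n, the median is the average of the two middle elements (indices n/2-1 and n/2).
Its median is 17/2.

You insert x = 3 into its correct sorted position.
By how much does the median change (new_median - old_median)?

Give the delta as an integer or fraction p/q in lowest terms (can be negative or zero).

Answer: -11/2

Derivation:
Old median = 17/2
After inserting x = 3: new sorted = [-15, -12, -7, 1, 3, 16, 21, 22, 32]
New median = 3
Delta = 3 - 17/2 = -11/2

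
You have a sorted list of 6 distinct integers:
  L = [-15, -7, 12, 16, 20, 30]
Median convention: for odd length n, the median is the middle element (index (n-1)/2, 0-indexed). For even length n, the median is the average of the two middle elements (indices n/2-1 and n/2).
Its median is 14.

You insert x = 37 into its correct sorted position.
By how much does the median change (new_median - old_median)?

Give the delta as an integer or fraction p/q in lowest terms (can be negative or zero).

Answer: 2

Derivation:
Old median = 14
After inserting x = 37: new sorted = [-15, -7, 12, 16, 20, 30, 37]
New median = 16
Delta = 16 - 14 = 2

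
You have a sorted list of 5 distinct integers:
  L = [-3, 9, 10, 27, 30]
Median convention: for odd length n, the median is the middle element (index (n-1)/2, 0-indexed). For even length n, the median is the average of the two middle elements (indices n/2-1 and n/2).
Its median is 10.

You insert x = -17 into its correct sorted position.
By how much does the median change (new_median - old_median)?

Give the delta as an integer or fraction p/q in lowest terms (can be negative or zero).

Old median = 10
After inserting x = -17: new sorted = [-17, -3, 9, 10, 27, 30]
New median = 19/2
Delta = 19/2 - 10 = -1/2

Answer: -1/2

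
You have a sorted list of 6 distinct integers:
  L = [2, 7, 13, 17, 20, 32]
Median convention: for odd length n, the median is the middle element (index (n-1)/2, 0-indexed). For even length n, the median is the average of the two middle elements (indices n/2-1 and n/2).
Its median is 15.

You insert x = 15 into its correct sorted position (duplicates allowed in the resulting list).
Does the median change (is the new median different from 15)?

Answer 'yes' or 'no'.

Answer: no

Derivation:
Old median = 15
Insert x = 15
New median = 15
Changed? no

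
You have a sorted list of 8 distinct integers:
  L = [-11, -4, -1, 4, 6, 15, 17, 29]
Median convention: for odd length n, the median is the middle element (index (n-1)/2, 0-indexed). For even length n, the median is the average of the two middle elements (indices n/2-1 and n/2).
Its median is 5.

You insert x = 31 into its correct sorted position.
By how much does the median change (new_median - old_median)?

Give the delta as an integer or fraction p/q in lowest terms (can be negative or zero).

Old median = 5
After inserting x = 31: new sorted = [-11, -4, -1, 4, 6, 15, 17, 29, 31]
New median = 6
Delta = 6 - 5 = 1

Answer: 1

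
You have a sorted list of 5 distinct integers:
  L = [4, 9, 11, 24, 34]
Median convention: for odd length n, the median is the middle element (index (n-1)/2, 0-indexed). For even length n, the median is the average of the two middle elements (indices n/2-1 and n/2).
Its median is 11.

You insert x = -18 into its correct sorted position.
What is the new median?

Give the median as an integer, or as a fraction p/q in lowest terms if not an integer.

Old list (sorted, length 5): [4, 9, 11, 24, 34]
Old median = 11
Insert x = -18
Old length odd (5). Middle was index 2 = 11.
New length even (6). New median = avg of two middle elements.
x = -18: 0 elements are < x, 5 elements are > x.
New sorted list: [-18, 4, 9, 11, 24, 34]
New median = 10

Answer: 10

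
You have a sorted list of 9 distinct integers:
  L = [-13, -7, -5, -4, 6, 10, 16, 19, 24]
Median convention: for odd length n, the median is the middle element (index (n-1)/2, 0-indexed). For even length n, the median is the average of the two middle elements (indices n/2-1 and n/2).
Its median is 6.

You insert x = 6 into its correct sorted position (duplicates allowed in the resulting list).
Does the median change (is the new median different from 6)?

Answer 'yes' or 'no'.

Old median = 6
Insert x = 6
New median = 6
Changed? no

Answer: no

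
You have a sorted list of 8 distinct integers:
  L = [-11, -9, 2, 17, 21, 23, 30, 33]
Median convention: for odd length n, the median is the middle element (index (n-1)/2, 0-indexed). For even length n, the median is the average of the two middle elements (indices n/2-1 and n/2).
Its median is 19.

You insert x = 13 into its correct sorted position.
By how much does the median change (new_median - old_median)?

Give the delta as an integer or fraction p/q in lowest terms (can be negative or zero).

Answer: -2

Derivation:
Old median = 19
After inserting x = 13: new sorted = [-11, -9, 2, 13, 17, 21, 23, 30, 33]
New median = 17
Delta = 17 - 19 = -2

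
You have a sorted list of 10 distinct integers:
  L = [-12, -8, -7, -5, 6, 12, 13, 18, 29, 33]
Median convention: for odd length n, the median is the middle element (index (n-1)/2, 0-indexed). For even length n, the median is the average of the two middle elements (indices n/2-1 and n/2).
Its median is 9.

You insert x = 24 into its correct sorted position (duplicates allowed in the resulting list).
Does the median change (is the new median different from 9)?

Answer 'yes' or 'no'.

Old median = 9
Insert x = 24
New median = 12
Changed? yes

Answer: yes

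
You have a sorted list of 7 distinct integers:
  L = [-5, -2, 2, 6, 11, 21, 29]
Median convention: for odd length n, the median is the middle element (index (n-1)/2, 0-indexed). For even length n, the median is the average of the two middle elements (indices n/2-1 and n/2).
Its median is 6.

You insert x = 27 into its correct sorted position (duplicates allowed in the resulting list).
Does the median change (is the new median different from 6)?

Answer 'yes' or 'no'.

Old median = 6
Insert x = 27
New median = 17/2
Changed? yes

Answer: yes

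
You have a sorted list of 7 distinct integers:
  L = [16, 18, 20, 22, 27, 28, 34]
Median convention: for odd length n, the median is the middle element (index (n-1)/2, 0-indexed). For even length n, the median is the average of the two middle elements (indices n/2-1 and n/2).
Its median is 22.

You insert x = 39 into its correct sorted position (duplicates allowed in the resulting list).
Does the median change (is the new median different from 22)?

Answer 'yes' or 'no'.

Old median = 22
Insert x = 39
New median = 49/2
Changed? yes

Answer: yes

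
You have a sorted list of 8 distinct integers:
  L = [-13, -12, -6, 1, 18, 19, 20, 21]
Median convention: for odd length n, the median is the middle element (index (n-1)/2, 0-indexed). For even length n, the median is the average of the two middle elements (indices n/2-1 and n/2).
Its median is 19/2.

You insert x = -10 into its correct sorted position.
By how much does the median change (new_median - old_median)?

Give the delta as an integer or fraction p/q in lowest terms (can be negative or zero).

Answer: -17/2

Derivation:
Old median = 19/2
After inserting x = -10: new sorted = [-13, -12, -10, -6, 1, 18, 19, 20, 21]
New median = 1
Delta = 1 - 19/2 = -17/2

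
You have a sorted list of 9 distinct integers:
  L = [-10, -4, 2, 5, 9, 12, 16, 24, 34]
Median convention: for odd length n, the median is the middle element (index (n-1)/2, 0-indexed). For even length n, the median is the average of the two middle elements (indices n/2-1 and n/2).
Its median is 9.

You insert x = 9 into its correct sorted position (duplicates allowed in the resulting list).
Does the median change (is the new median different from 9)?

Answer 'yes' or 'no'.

Answer: no

Derivation:
Old median = 9
Insert x = 9
New median = 9
Changed? no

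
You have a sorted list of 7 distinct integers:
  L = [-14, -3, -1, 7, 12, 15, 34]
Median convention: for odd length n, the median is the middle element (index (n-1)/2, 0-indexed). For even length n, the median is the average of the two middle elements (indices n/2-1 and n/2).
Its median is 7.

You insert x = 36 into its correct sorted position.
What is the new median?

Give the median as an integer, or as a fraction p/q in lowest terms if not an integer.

Answer: 19/2

Derivation:
Old list (sorted, length 7): [-14, -3, -1, 7, 12, 15, 34]
Old median = 7
Insert x = 36
Old length odd (7). Middle was index 3 = 7.
New length even (8). New median = avg of two middle elements.
x = 36: 7 elements are < x, 0 elements are > x.
New sorted list: [-14, -3, -1, 7, 12, 15, 34, 36]
New median = 19/2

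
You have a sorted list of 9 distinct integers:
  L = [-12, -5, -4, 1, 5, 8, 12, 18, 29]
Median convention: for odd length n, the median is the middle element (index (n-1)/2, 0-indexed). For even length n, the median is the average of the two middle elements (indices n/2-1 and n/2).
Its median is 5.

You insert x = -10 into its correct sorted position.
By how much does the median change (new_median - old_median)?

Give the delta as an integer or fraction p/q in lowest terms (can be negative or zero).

Old median = 5
After inserting x = -10: new sorted = [-12, -10, -5, -4, 1, 5, 8, 12, 18, 29]
New median = 3
Delta = 3 - 5 = -2

Answer: -2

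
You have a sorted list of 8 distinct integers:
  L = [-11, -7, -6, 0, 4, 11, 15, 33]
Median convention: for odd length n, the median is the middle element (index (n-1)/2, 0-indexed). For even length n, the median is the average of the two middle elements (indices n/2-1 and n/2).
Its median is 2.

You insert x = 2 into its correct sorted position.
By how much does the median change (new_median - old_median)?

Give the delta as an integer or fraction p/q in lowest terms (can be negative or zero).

Answer: 0

Derivation:
Old median = 2
After inserting x = 2: new sorted = [-11, -7, -6, 0, 2, 4, 11, 15, 33]
New median = 2
Delta = 2 - 2 = 0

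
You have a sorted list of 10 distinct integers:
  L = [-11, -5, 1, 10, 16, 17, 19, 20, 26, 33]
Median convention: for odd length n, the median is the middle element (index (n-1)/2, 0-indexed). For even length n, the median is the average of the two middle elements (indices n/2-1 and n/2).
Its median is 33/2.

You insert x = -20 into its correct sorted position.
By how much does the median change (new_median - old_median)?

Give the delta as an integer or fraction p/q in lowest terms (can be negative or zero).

Old median = 33/2
After inserting x = -20: new sorted = [-20, -11, -5, 1, 10, 16, 17, 19, 20, 26, 33]
New median = 16
Delta = 16 - 33/2 = -1/2

Answer: -1/2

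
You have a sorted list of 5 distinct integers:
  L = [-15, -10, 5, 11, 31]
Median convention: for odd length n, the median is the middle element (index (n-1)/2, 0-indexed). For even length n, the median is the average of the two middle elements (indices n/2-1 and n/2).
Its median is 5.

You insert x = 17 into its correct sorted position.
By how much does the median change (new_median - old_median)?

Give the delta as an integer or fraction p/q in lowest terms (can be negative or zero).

Answer: 3

Derivation:
Old median = 5
After inserting x = 17: new sorted = [-15, -10, 5, 11, 17, 31]
New median = 8
Delta = 8 - 5 = 3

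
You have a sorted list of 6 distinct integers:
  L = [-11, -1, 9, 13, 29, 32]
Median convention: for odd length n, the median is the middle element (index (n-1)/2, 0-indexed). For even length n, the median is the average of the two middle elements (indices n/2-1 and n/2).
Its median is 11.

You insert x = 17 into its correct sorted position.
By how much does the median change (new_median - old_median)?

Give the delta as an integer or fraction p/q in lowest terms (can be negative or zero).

Old median = 11
After inserting x = 17: new sorted = [-11, -1, 9, 13, 17, 29, 32]
New median = 13
Delta = 13 - 11 = 2

Answer: 2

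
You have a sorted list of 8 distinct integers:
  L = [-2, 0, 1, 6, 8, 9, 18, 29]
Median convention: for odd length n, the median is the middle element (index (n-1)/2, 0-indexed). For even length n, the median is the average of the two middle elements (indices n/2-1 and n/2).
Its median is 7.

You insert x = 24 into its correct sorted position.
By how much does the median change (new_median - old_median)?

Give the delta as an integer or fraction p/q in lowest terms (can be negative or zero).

Answer: 1

Derivation:
Old median = 7
After inserting x = 24: new sorted = [-2, 0, 1, 6, 8, 9, 18, 24, 29]
New median = 8
Delta = 8 - 7 = 1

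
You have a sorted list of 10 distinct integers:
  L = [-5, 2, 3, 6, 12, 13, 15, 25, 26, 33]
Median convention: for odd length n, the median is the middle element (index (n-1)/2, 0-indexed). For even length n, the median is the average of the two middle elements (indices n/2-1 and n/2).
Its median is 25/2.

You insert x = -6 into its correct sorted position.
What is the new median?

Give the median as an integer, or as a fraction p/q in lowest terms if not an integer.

Answer: 12

Derivation:
Old list (sorted, length 10): [-5, 2, 3, 6, 12, 13, 15, 25, 26, 33]
Old median = 25/2
Insert x = -6
Old length even (10). Middle pair: indices 4,5 = 12,13.
New length odd (11). New median = single middle element.
x = -6: 0 elements are < x, 10 elements are > x.
New sorted list: [-6, -5, 2, 3, 6, 12, 13, 15, 25, 26, 33]
New median = 12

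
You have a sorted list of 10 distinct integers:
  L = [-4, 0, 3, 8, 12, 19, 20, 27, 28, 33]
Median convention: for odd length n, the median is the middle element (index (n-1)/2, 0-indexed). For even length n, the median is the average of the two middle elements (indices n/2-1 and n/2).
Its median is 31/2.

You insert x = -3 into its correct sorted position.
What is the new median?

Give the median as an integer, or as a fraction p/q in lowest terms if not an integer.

Answer: 12

Derivation:
Old list (sorted, length 10): [-4, 0, 3, 8, 12, 19, 20, 27, 28, 33]
Old median = 31/2
Insert x = -3
Old length even (10). Middle pair: indices 4,5 = 12,19.
New length odd (11). New median = single middle element.
x = -3: 1 elements are < x, 9 elements are > x.
New sorted list: [-4, -3, 0, 3, 8, 12, 19, 20, 27, 28, 33]
New median = 12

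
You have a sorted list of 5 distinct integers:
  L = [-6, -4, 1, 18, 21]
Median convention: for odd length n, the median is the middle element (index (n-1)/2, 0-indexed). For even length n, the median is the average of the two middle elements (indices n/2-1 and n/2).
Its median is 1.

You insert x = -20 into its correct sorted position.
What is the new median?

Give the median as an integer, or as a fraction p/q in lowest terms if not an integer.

Answer: -3/2

Derivation:
Old list (sorted, length 5): [-6, -4, 1, 18, 21]
Old median = 1
Insert x = -20
Old length odd (5). Middle was index 2 = 1.
New length even (6). New median = avg of two middle elements.
x = -20: 0 elements are < x, 5 elements are > x.
New sorted list: [-20, -6, -4, 1, 18, 21]
New median = -3/2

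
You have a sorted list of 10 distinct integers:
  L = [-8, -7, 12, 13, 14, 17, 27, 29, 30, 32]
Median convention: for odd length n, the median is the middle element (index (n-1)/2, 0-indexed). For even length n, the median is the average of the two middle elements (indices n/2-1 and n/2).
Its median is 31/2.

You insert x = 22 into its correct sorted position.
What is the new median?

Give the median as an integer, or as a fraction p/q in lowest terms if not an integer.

Answer: 17

Derivation:
Old list (sorted, length 10): [-8, -7, 12, 13, 14, 17, 27, 29, 30, 32]
Old median = 31/2
Insert x = 22
Old length even (10). Middle pair: indices 4,5 = 14,17.
New length odd (11). New median = single middle element.
x = 22: 6 elements are < x, 4 elements are > x.
New sorted list: [-8, -7, 12, 13, 14, 17, 22, 27, 29, 30, 32]
New median = 17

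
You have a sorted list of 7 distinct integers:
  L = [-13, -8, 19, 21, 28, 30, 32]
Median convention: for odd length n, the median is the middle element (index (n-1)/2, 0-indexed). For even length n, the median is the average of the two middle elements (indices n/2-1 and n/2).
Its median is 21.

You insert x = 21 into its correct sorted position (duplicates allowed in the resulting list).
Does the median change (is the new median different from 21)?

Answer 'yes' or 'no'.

Answer: no

Derivation:
Old median = 21
Insert x = 21
New median = 21
Changed? no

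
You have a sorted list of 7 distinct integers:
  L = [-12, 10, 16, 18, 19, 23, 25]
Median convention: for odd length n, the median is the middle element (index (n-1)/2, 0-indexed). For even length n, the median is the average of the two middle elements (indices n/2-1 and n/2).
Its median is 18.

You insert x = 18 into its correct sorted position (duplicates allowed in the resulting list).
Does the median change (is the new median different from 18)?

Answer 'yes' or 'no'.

Answer: no

Derivation:
Old median = 18
Insert x = 18
New median = 18
Changed? no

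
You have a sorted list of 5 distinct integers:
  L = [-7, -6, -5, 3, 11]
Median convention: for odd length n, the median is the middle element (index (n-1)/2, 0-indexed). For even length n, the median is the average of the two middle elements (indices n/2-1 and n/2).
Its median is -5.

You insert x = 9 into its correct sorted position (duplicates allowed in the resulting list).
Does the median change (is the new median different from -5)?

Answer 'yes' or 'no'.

Old median = -5
Insert x = 9
New median = -1
Changed? yes

Answer: yes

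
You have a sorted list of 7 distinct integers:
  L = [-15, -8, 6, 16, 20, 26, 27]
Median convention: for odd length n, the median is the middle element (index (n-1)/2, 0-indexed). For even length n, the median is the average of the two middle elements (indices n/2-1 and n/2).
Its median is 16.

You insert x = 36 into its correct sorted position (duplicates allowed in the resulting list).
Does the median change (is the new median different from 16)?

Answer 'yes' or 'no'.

Answer: yes

Derivation:
Old median = 16
Insert x = 36
New median = 18
Changed? yes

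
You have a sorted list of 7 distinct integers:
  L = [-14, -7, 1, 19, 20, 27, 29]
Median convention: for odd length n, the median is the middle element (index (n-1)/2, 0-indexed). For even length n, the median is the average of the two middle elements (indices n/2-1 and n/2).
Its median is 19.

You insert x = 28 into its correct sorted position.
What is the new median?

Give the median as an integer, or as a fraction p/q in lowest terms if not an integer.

Answer: 39/2

Derivation:
Old list (sorted, length 7): [-14, -7, 1, 19, 20, 27, 29]
Old median = 19
Insert x = 28
Old length odd (7). Middle was index 3 = 19.
New length even (8). New median = avg of two middle elements.
x = 28: 6 elements are < x, 1 elements are > x.
New sorted list: [-14, -7, 1, 19, 20, 27, 28, 29]
New median = 39/2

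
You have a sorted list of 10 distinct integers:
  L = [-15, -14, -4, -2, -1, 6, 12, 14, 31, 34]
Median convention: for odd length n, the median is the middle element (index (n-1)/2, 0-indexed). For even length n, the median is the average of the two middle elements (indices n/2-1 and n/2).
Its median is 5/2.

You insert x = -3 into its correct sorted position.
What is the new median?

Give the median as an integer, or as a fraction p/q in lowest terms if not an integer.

Old list (sorted, length 10): [-15, -14, -4, -2, -1, 6, 12, 14, 31, 34]
Old median = 5/2
Insert x = -3
Old length even (10). Middle pair: indices 4,5 = -1,6.
New length odd (11). New median = single middle element.
x = -3: 3 elements are < x, 7 elements are > x.
New sorted list: [-15, -14, -4, -3, -2, -1, 6, 12, 14, 31, 34]
New median = -1

Answer: -1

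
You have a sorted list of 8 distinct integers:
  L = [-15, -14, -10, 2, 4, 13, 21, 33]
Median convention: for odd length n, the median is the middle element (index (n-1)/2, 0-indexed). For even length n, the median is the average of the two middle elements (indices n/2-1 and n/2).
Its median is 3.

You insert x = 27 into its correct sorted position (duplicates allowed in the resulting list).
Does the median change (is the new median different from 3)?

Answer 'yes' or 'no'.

Old median = 3
Insert x = 27
New median = 4
Changed? yes

Answer: yes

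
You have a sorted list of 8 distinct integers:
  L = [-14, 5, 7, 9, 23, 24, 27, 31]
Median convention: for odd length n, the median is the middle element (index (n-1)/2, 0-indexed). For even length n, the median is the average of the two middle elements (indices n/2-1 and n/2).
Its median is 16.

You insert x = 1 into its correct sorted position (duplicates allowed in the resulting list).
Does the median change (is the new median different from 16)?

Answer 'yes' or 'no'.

Old median = 16
Insert x = 1
New median = 9
Changed? yes

Answer: yes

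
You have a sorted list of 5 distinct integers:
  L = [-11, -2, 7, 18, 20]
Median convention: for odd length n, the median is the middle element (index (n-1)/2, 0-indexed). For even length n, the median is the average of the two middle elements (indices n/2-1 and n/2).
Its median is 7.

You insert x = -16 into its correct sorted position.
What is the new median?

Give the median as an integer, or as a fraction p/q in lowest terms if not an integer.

Answer: 5/2

Derivation:
Old list (sorted, length 5): [-11, -2, 7, 18, 20]
Old median = 7
Insert x = -16
Old length odd (5). Middle was index 2 = 7.
New length even (6). New median = avg of two middle elements.
x = -16: 0 elements are < x, 5 elements are > x.
New sorted list: [-16, -11, -2, 7, 18, 20]
New median = 5/2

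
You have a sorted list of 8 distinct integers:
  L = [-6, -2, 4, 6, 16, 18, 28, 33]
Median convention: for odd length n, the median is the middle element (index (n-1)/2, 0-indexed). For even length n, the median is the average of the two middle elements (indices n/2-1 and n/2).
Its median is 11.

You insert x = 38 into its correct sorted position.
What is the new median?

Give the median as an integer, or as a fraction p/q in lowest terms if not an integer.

Answer: 16

Derivation:
Old list (sorted, length 8): [-6, -2, 4, 6, 16, 18, 28, 33]
Old median = 11
Insert x = 38
Old length even (8). Middle pair: indices 3,4 = 6,16.
New length odd (9). New median = single middle element.
x = 38: 8 elements are < x, 0 elements are > x.
New sorted list: [-6, -2, 4, 6, 16, 18, 28, 33, 38]
New median = 16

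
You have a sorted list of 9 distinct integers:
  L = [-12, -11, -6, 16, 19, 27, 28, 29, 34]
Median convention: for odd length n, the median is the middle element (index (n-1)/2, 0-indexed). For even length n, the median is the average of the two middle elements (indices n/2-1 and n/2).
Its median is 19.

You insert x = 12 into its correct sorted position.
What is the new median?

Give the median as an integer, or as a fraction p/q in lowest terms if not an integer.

Old list (sorted, length 9): [-12, -11, -6, 16, 19, 27, 28, 29, 34]
Old median = 19
Insert x = 12
Old length odd (9). Middle was index 4 = 19.
New length even (10). New median = avg of two middle elements.
x = 12: 3 elements are < x, 6 elements are > x.
New sorted list: [-12, -11, -6, 12, 16, 19, 27, 28, 29, 34]
New median = 35/2

Answer: 35/2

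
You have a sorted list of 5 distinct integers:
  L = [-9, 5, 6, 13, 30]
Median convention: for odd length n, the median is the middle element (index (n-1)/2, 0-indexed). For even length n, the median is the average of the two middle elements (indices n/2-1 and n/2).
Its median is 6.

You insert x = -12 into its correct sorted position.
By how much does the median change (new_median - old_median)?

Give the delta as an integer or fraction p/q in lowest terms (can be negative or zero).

Old median = 6
After inserting x = -12: new sorted = [-12, -9, 5, 6, 13, 30]
New median = 11/2
Delta = 11/2 - 6 = -1/2

Answer: -1/2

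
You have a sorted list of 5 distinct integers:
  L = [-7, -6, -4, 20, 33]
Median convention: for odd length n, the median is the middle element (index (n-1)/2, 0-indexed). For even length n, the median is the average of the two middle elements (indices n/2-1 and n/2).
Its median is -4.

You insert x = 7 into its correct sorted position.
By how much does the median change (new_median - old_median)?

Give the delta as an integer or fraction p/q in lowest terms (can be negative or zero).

Old median = -4
After inserting x = 7: new sorted = [-7, -6, -4, 7, 20, 33]
New median = 3/2
Delta = 3/2 - -4 = 11/2

Answer: 11/2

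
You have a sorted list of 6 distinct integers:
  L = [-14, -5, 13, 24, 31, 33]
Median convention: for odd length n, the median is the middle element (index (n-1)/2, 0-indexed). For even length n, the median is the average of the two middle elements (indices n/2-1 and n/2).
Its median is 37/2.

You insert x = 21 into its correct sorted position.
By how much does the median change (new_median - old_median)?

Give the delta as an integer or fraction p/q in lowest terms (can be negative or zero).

Old median = 37/2
After inserting x = 21: new sorted = [-14, -5, 13, 21, 24, 31, 33]
New median = 21
Delta = 21 - 37/2 = 5/2

Answer: 5/2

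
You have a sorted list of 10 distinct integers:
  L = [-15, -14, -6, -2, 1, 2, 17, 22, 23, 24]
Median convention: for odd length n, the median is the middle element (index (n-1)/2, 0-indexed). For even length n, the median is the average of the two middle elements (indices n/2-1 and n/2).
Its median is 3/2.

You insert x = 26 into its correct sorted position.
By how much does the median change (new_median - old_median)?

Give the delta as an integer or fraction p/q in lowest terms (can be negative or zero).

Answer: 1/2

Derivation:
Old median = 3/2
After inserting x = 26: new sorted = [-15, -14, -6, -2, 1, 2, 17, 22, 23, 24, 26]
New median = 2
Delta = 2 - 3/2 = 1/2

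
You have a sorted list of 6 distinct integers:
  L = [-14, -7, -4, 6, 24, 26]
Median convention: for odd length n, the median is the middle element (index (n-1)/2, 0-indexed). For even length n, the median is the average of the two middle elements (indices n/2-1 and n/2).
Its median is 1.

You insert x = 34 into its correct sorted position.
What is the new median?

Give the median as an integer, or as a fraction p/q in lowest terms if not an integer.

Old list (sorted, length 6): [-14, -7, -4, 6, 24, 26]
Old median = 1
Insert x = 34
Old length even (6). Middle pair: indices 2,3 = -4,6.
New length odd (7). New median = single middle element.
x = 34: 6 elements are < x, 0 elements are > x.
New sorted list: [-14, -7, -4, 6, 24, 26, 34]
New median = 6

Answer: 6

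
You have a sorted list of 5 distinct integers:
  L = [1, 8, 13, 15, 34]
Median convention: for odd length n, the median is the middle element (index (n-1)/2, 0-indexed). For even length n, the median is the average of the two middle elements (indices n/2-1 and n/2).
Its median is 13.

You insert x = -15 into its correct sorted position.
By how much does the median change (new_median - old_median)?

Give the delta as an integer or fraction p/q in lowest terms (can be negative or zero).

Old median = 13
After inserting x = -15: new sorted = [-15, 1, 8, 13, 15, 34]
New median = 21/2
Delta = 21/2 - 13 = -5/2

Answer: -5/2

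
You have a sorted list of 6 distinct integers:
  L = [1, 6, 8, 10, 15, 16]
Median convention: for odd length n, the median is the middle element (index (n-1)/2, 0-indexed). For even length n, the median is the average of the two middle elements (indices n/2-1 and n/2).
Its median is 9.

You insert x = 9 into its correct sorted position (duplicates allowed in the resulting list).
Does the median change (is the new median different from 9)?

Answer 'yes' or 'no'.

Old median = 9
Insert x = 9
New median = 9
Changed? no

Answer: no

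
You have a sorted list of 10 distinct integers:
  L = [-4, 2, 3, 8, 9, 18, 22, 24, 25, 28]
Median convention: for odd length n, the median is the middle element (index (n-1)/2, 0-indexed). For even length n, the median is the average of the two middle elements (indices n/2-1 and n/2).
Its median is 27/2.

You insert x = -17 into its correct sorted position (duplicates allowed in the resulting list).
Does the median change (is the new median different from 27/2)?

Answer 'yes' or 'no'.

Answer: yes

Derivation:
Old median = 27/2
Insert x = -17
New median = 9
Changed? yes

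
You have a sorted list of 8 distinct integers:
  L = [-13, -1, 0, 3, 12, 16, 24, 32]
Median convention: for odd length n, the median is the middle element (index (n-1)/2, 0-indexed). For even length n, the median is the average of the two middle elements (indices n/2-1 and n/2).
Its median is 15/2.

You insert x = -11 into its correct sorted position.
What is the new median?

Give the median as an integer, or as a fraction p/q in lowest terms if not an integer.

Old list (sorted, length 8): [-13, -1, 0, 3, 12, 16, 24, 32]
Old median = 15/2
Insert x = -11
Old length even (8). Middle pair: indices 3,4 = 3,12.
New length odd (9). New median = single middle element.
x = -11: 1 elements are < x, 7 elements are > x.
New sorted list: [-13, -11, -1, 0, 3, 12, 16, 24, 32]
New median = 3

Answer: 3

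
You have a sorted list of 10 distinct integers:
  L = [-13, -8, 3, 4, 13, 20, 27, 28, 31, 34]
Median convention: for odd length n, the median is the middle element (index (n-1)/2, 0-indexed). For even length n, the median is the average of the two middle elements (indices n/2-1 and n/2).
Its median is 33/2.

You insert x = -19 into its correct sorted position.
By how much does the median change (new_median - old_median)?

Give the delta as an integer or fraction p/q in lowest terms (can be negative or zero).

Answer: -7/2

Derivation:
Old median = 33/2
After inserting x = -19: new sorted = [-19, -13, -8, 3, 4, 13, 20, 27, 28, 31, 34]
New median = 13
Delta = 13 - 33/2 = -7/2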